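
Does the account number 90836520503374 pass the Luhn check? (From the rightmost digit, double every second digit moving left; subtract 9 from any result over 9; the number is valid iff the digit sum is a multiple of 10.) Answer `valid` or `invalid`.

From the right, keep odd positions and double even positions (subtract 9 from any doubled value over 9):
  doubled (positions 2,4,...): 5 6 1 4 3 7 9 → sum 35
  kept (positions 1,3,...): 4 3 0 0 5 3 0 → sum 15
Total = 50.
50 mod 10 = 0, so the number is valid.

valid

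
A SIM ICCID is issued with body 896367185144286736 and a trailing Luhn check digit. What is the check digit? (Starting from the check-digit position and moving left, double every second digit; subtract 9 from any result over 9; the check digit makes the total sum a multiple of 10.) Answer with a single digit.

7

Partial digits right→left: 6 3 7 6 8 2 4 4 1 5 8 1 7 6 3 6 9 8
Double every second digit counting from the check-digit position (so the 1st, 3rd, 5th, ... of the partial from the right).
  doubled (with −9 where >9): 3 5 7 8 2 7 5 6 9 → sum 52
  kept as-is: 3 6 2 4 5 1 6 6 8 → sum 41
Total = 52 + 41 = 93.
Check digit = (10 − (93 mod 10)) mod 10 = 7.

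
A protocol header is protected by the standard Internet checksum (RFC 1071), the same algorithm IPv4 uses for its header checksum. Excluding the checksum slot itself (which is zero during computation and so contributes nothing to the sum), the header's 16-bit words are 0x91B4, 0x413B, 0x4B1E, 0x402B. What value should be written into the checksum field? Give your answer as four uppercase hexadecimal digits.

A1C6

One's-complement addition (fold any carry out of bit 15 back into bit 0):
  0x91B4 + 0x413B = 0x0D2EF
  0xD2EF + 0x4B1E = 0x11E0D → wrap carry → 0x1E0E
  0x1E0E + 0x402B = 0x05E39
One's-complement sum = 0x5E39.
Checksum = ~0x5E39 & 0xFFFF = 0xA1C6.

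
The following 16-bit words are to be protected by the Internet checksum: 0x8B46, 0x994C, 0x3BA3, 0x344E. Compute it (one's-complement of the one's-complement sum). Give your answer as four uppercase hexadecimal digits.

6B7B

One's-complement addition (fold any carry out of bit 15 back into bit 0):
  0x8B46 + 0x994C = 0x12492 → wrap carry → 0x2493
  0x2493 + 0x3BA3 = 0x06036
  0x6036 + 0x344E = 0x09484
One's-complement sum = 0x9484.
Checksum = ~0x9484 & 0xFFFF = 0x6B7B.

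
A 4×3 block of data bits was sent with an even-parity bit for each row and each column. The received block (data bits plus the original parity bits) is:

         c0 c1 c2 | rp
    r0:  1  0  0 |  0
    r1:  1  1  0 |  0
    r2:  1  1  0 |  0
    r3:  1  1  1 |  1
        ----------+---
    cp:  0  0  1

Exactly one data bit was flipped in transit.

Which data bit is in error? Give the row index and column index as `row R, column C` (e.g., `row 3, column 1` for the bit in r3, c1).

row 0, column 1

Recompute each row's even parity and compare to rp:
  r0: data parity 1, sent rp 0 → mismatch
  r1: data parity 0, sent rp 0 → ok
  r2: data parity 0, sent rp 0 → ok
  r3: data parity 1, sent rp 1 → ok
Recompute each column's even parity and compare to cp:
  c0: data parity 0, sent cp 0 → ok
  c1: data parity 1, sent cp 0 → mismatch
  c2: data parity 1, sent cp 1 → ok
Exactly one row (r0) and one column (c1) fail → the flipped bit is at their intersection.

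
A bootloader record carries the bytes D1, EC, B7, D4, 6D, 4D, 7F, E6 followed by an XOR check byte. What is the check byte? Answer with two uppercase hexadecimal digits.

E7

XOR the bytes together:
  start with 0xD1
  0xD1 ⊕ 0xEC = 0x3D
  0x3D ⊕ 0xB7 = 0x8A
  0x8A ⊕ 0xD4 = 0x5E
  0x5E ⊕ 0x6D = 0x33
  0x33 ⊕ 0x4D = 0x7E
  0x7E ⊕ 0x7F = 0x01
  0x01 ⊕ 0xE6 = 0xE7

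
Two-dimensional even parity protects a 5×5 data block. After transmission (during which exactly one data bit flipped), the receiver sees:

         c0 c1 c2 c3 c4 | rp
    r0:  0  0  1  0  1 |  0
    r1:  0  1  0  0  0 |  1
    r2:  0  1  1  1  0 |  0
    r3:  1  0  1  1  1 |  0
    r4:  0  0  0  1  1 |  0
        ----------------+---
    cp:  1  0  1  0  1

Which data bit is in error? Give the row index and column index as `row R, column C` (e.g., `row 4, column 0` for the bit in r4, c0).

row 2, column 3

Recompute each row's even parity and compare to rp:
  r0: data parity 0, sent rp 0 → ok
  r1: data parity 1, sent rp 1 → ok
  r2: data parity 1, sent rp 0 → mismatch
  r3: data parity 0, sent rp 0 → ok
  r4: data parity 0, sent rp 0 → ok
Recompute each column's even parity and compare to cp:
  c0: data parity 1, sent cp 1 → ok
  c1: data parity 0, sent cp 0 → ok
  c2: data parity 1, sent cp 1 → ok
  c3: data parity 1, sent cp 0 → mismatch
  c4: data parity 1, sent cp 1 → ok
Exactly one row (r2) and one column (c3) fail → the flipped bit is at their intersection.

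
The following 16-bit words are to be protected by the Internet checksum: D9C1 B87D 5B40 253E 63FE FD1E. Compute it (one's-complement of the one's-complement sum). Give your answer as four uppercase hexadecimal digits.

8C24

One's-complement addition (fold any carry out of bit 15 back into bit 0):
  0xD9C1 + 0xB87D = 0x1923E → wrap carry → 0x923F
  0x923F + 0x5B40 = 0x0ED7F
  0xED7F + 0x253E = 0x112BD → wrap carry → 0x12BE
  0x12BE + 0x63FE = 0x076BC
  0x76BC + 0xFD1E = 0x173DA → wrap carry → 0x73DB
One's-complement sum = 0x73DB.
Checksum = ~0x73DB & 0xFFFF = 0x8C24.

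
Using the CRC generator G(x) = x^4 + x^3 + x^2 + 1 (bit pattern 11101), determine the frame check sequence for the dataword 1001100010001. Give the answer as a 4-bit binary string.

0010

Append 4 zeros: 10011000100010000. Divide by 11101 (XOR where the leading bit is 1):
  pos 0: 10011 XOR 11101 = 01110
  pos 1: 11100 XOR 11101 = 00001
  pos 5: 10010 XOR 11101 = 01111
  pos 6: 11110 XOR 11101 = 00011
  pos 9: 11010 XOR 11101 = 00111
  pos 11: 11100 XOR 11101 = 00001
Remainder (last 4 bits) = 0010. This is the CRC / FCS.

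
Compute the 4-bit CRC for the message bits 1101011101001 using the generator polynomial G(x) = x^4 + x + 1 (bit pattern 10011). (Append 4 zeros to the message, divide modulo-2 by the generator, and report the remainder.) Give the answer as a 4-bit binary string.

Append 4 zeros: 11010111010010000. Divide by 10011 (XOR where the leading bit is 1):
  pos 0: 11010 XOR 10011 = 01001
  pos 1: 10011 XOR 10011 = 00000
  pos 6: 11010 XOR 10011 = 01001
  pos 7: 10010 XOR 10011 = 00001
  pos 11: 11000 XOR 10011 = 01011
  pos 12: 10110 XOR 10011 = 00101
Remainder (last 4 bits) = 0101. This is the CRC / FCS.

0101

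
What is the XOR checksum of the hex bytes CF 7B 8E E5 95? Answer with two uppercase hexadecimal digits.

XOR the bytes together:
  start with 0xCF
  0xCF ⊕ 0x7B = 0xB4
  0xB4 ⊕ 0x8E = 0x3A
  0x3A ⊕ 0xE5 = 0xDF
  0xDF ⊕ 0x95 = 0x4A

4A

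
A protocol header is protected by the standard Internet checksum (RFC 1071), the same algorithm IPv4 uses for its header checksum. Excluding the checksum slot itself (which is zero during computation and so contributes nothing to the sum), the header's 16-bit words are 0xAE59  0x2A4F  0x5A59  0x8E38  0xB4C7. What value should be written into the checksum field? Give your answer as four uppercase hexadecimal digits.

89FD

One's-complement addition (fold any carry out of bit 15 back into bit 0):
  0xAE59 + 0x2A4F = 0x0D8A8
  0xD8A8 + 0x5A59 = 0x13301 → wrap carry → 0x3302
  0x3302 + 0x8E38 = 0x0C13A
  0xC13A + 0xB4C7 = 0x17601 → wrap carry → 0x7602
One's-complement sum = 0x7602.
Checksum = ~0x7602 & 0xFFFF = 0x89FD.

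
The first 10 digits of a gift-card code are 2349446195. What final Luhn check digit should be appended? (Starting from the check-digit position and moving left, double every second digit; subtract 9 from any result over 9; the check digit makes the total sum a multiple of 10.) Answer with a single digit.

9

Partial digits right→left: 5 9 1 6 4 4 9 4 3 2
Double every second digit counting from the check-digit position (so the 1st, 3rd, 5th, ... of the partial from the right).
  doubled (with −9 where >9): 1 2 8 9 6 → sum 26
  kept as-is: 9 6 4 4 2 → sum 25
Total = 26 + 25 = 51.
Check digit = (10 − (51 mod 10)) mod 10 = 9.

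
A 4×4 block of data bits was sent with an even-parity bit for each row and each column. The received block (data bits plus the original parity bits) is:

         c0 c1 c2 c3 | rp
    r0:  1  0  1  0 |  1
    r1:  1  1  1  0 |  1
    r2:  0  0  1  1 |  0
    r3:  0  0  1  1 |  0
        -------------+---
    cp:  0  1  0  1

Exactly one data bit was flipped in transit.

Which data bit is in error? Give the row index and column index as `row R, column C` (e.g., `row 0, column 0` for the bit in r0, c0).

row 0, column 3

Recompute each row's even parity and compare to rp:
  r0: data parity 0, sent rp 1 → mismatch
  r1: data parity 1, sent rp 1 → ok
  r2: data parity 0, sent rp 0 → ok
  r3: data parity 0, sent rp 0 → ok
Recompute each column's even parity and compare to cp:
  c0: data parity 0, sent cp 0 → ok
  c1: data parity 1, sent cp 1 → ok
  c2: data parity 0, sent cp 0 → ok
  c3: data parity 0, sent cp 1 → mismatch
Exactly one row (r0) and one column (c3) fail → the flipped bit is at their intersection.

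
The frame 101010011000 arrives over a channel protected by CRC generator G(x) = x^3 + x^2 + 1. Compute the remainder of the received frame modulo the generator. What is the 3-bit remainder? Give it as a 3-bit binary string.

Modulo-2 division of 101010011000 by 1101:
  pos 0: 1010 XOR 1101 = 0111
  pos 1: 1111 XOR 1101 = 0010
  pos 3: 1000 XOR 1101 = 0101
  pos 4: 1011 XOR 1101 = 0110
  pos 5: 1101 XOR 1101 = 0000
Remainder = 000 (zero — the frame passes the CRC check).

000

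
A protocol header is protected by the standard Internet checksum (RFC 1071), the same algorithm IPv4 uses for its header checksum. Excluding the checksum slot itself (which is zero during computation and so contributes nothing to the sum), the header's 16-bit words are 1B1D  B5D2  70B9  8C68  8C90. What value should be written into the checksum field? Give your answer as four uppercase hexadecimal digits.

One's-complement addition (fold any carry out of bit 15 back into bit 0):
  0x1B1D + 0xB5D2 = 0x0D0EF
  0xD0EF + 0x70B9 = 0x141A8 → wrap carry → 0x41A9
  0x41A9 + 0x8C68 = 0x0CE11
  0xCE11 + 0x8C90 = 0x15AA1 → wrap carry → 0x5AA2
One's-complement sum = 0x5AA2.
Checksum = ~0x5AA2 & 0xFFFF = 0xA55D.

A55D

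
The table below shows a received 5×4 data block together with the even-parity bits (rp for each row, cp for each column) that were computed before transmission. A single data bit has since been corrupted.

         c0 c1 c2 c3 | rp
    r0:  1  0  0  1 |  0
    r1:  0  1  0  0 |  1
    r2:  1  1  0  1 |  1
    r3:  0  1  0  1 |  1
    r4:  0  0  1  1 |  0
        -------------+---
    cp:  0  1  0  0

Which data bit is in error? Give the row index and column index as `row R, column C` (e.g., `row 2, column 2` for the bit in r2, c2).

Recompute each row's even parity and compare to rp:
  r0: data parity 0, sent rp 0 → ok
  r1: data parity 1, sent rp 1 → ok
  r2: data parity 1, sent rp 1 → ok
  r3: data parity 0, sent rp 1 → mismatch
  r4: data parity 0, sent rp 0 → ok
Recompute each column's even parity and compare to cp:
  c0: data parity 0, sent cp 0 → ok
  c1: data parity 1, sent cp 1 → ok
  c2: data parity 1, sent cp 0 → mismatch
  c3: data parity 0, sent cp 0 → ok
Exactly one row (r3) and one column (c2) fail → the flipped bit is at their intersection.

row 3, column 2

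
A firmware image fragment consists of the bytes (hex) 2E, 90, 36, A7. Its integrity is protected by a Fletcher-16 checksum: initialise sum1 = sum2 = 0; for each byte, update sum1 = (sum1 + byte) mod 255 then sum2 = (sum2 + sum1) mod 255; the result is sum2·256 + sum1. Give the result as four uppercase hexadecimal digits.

Running sums (mod 255):
  after byte 0 (2E): sum1=46, sum2=46
  after byte 1 (90): sum1=190, sum2=236
  after byte 2 (36): sum1=244, sum2=225
  after byte 3 (A7): sum1=156, sum2=126
Checksum = sum2·256 + sum1 = 126·256 + 156 = 32412 = 0x7E9C.

7E9C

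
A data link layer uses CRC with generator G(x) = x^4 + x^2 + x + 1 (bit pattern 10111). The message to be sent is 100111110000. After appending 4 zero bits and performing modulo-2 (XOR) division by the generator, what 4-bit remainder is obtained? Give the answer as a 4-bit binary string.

Append 4 zeros: 1001111100000000. Divide by 10111 (XOR where the leading bit is 1):
  pos 0: 10011 XOR 10111 = 00100
  pos 2: 10011 XOR 10111 = 00100
  pos 4: 10010 XOR 10111 = 00101
  pos 6: 10100 XOR 10111 = 00011
  pos 9: 11000 XOR 10111 = 01111
  pos 10: 11110 XOR 10111 = 01001
  pos 11: 10010 XOR 10111 = 00101
Remainder (last 4 bits) = 0101. This is the CRC / FCS.

0101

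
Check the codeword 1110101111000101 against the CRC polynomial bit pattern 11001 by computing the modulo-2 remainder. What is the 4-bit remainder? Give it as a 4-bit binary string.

Modulo-2 division of 1110101111000101 by 11001:
  pos 0: 11101 XOR 11001 = 00100
  pos 2: 10001 XOR 11001 = 01000
  pos 3: 10001 XOR 11001 = 01000
  pos 4: 10001 XOR 11001 = 01000
  pos 5: 10001 XOR 11001 = 01000
  pos 6: 10000 XOR 11001 = 01001
  pos 7: 10010 XOR 11001 = 01011
  pos 8: 10110 XOR 11001 = 01111
  pos 9: 11111 XOR 11001 = 00110
  pos 11: 11001 XOR 11001 = 00000
Remainder = 0000 (zero — the frame passes the CRC check).

0000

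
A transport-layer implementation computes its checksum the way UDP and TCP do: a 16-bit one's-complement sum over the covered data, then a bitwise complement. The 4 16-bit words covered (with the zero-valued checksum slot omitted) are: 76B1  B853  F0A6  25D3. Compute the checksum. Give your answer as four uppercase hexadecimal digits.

BA80

One's-complement addition (fold any carry out of bit 15 back into bit 0):
  0x76B1 + 0xB853 = 0x12F04 → wrap carry → 0x2F05
  0x2F05 + 0xF0A6 = 0x11FAB → wrap carry → 0x1FAC
  0x1FAC + 0x25D3 = 0x0457F
One's-complement sum = 0x457F.
Checksum = ~0x457F & 0xFFFF = 0xBA80.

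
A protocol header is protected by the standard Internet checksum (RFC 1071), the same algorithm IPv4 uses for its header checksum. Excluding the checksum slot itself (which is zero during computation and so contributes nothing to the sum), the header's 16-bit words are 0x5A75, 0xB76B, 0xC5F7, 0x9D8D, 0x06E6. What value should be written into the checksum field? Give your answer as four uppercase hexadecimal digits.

One's-complement addition (fold any carry out of bit 15 back into bit 0):
  0x5A75 + 0xB76B = 0x111E0 → wrap carry → 0x11E1
  0x11E1 + 0xC5F7 = 0x0D7D8
  0xD7D8 + 0x9D8D = 0x17565 → wrap carry → 0x7566
  0x7566 + 0x06E6 = 0x07C4C
One's-complement sum = 0x7C4C.
Checksum = ~0x7C4C & 0xFFFF = 0x83B3.

83B3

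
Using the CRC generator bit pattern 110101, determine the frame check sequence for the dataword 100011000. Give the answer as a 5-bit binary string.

00010

Append 5 zeros: 10001100000000. Divide by 110101 (XOR where the leading bit is 1):
  pos 0: 100011 XOR 110101 = 010110
  pos 1: 101100 XOR 110101 = 011001
  pos 2: 110010 XOR 110101 = 000111
  pos 5: 111000 XOR 110101 = 001101
  pos 7: 110100 XOR 110101 = 000001
Remainder (last 5 bits) = 00010. This is the CRC / FCS.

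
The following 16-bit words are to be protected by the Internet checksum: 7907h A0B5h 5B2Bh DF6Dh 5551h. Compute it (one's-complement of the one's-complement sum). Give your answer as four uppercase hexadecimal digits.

5658

One's-complement addition (fold any carry out of bit 15 back into bit 0):
  0x7907 + 0xA0B5 = 0x119BC → wrap carry → 0x19BD
  0x19BD + 0x5B2B = 0x074E8
  0x74E8 + 0xDF6D = 0x15455 → wrap carry → 0x5456
  0x5456 + 0x5551 = 0x0A9A7
One's-complement sum = 0xA9A7.
Checksum = ~0xA9A7 & 0xFFFF = 0x5658.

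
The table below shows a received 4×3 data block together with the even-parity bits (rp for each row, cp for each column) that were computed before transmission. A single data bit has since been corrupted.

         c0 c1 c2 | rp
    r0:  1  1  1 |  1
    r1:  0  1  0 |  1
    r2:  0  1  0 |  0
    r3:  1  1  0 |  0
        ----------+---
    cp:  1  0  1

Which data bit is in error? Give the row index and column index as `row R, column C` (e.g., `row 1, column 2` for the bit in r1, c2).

Recompute each row's even parity and compare to rp:
  r0: data parity 1, sent rp 1 → ok
  r1: data parity 1, sent rp 1 → ok
  r2: data parity 1, sent rp 0 → mismatch
  r3: data parity 0, sent rp 0 → ok
Recompute each column's even parity and compare to cp:
  c0: data parity 0, sent cp 1 → mismatch
  c1: data parity 0, sent cp 0 → ok
  c2: data parity 1, sent cp 1 → ok
Exactly one row (r2) and one column (c0) fail → the flipped bit is at their intersection.

row 2, column 0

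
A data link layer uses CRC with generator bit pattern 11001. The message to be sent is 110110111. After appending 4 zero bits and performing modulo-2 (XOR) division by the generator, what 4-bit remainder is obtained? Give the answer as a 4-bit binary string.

1000

Append 4 zeros: 1101101110000. Divide by 11001 (XOR where the leading bit is 1):
  pos 0: 11011 XOR 11001 = 00010
  pos 3: 10011 XOR 11001 = 01010
  pos 4: 10101 XOR 11001 = 01100
  pos 5: 11000 XOR 11001 = 00001
Remainder (last 4 bits) = 1000. This is the CRC / FCS.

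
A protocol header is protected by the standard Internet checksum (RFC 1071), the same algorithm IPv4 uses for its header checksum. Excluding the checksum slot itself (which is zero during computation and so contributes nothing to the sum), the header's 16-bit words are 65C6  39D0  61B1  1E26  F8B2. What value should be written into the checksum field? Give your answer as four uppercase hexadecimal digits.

E7DE

One's-complement addition (fold any carry out of bit 15 back into bit 0):
  0x65C6 + 0x39D0 = 0x09F96
  0x9F96 + 0x61B1 = 0x10147 → wrap carry → 0x0148
  0x0148 + 0x1E26 = 0x01F6E
  0x1F6E + 0xF8B2 = 0x11820 → wrap carry → 0x1821
One's-complement sum = 0x1821.
Checksum = ~0x1821 & 0xFFFF = 0xE7DE.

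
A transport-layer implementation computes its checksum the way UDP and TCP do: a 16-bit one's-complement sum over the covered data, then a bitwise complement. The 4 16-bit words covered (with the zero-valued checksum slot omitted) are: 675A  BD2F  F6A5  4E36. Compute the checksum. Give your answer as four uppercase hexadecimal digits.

One's-complement addition (fold any carry out of bit 15 back into bit 0):
  0x675A + 0xBD2F = 0x12489 → wrap carry → 0x248A
  0x248A + 0xF6A5 = 0x11B2F → wrap carry → 0x1B30
  0x1B30 + 0x4E36 = 0x06966
One's-complement sum = 0x6966.
Checksum = ~0x6966 & 0xFFFF = 0x9699.

9699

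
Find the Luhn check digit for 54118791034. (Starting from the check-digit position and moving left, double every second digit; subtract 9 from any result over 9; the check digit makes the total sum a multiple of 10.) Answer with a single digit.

7

Partial digits right→left: 4 3 0 1 9 7 8 1 1 4 5
Double every second digit counting from the check-digit position (so the 1st, 3rd, 5th, ... of the partial from the right).
  doubled (with −9 where >9): 8 0 9 7 2 1 → sum 27
  kept as-is: 3 1 7 1 4 → sum 16
Total = 27 + 16 = 43.
Check digit = (10 − (43 mod 10)) mod 10 = 7.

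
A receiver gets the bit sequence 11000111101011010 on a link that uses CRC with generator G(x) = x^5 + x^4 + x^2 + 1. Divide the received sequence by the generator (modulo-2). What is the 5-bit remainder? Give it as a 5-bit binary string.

00000

Modulo-2 division of 11000111101011010 by 110101:
  pos 0: 110001 XOR 110101 = 000100
  pos 3: 100111 XOR 110101 = 010010
  pos 4: 100100 XOR 110101 = 010001
  pos 5: 100011 XOR 110101 = 010110
  pos 6: 101100 XOR 110101 = 011001
  pos 7: 110011 XOR 110101 = 000110
  pos 10: 110101 XOR 110101 = 000000
Remainder = 00000 (zero — the frame passes the CRC check).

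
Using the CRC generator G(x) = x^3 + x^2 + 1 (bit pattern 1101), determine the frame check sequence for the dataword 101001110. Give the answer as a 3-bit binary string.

Append 3 zeros: 101001110000. Divide by 1101 (XOR where the leading bit is 1):
  pos 0: 1010 XOR 1101 = 0111
  pos 1: 1110 XOR 1101 = 0011
  pos 3: 1111 XOR 1101 = 0010
  pos 5: 1010 XOR 1101 = 0111
  pos 6: 1110 XOR 1101 = 0011
  pos 8: 1100 XOR 1101 = 0001
Remainder (last 3 bits) = 001. This is the CRC / FCS.

001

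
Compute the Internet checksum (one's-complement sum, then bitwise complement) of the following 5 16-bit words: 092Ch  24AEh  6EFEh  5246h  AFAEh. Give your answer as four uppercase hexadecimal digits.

6132

One's-complement addition (fold any carry out of bit 15 back into bit 0):
  0x092C + 0x24AE = 0x02DDA
  0x2DDA + 0x6EFE = 0x09CD8
  0x9CD8 + 0x5246 = 0x0EF1E
  0xEF1E + 0xAFAE = 0x19ECC → wrap carry → 0x9ECD
One's-complement sum = 0x9ECD.
Checksum = ~0x9ECD & 0xFFFF = 0x6132.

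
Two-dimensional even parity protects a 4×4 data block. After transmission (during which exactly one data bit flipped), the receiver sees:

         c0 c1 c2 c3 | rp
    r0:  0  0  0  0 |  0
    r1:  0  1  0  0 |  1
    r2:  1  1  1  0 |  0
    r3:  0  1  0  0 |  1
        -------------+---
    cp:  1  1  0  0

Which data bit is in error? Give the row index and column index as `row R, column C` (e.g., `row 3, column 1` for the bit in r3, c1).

Recompute each row's even parity and compare to rp:
  r0: data parity 0, sent rp 0 → ok
  r1: data parity 1, sent rp 1 → ok
  r2: data parity 1, sent rp 0 → mismatch
  r3: data parity 1, sent rp 1 → ok
Recompute each column's even parity and compare to cp:
  c0: data parity 1, sent cp 1 → ok
  c1: data parity 1, sent cp 1 → ok
  c2: data parity 1, sent cp 0 → mismatch
  c3: data parity 0, sent cp 0 → ok
Exactly one row (r2) and one column (c2) fail → the flipped bit is at their intersection.

row 2, column 2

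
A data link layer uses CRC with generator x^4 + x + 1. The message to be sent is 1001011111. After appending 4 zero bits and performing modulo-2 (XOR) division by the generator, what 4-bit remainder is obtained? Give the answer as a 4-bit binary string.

1101

Append 4 zeros: 10010111110000. Divide by 10011 (XOR where the leading bit is 1):
  pos 0: 10010 XOR 10011 = 00001
  pos 4: 11111 XOR 10011 = 01100
  pos 5: 11001 XOR 10011 = 01010
  pos 6: 10100 XOR 10011 = 00111
  pos 8: 11100 XOR 10011 = 01111
  pos 9: 11110 XOR 10011 = 01101
Remainder (last 4 bits) = 1101. This is the CRC / FCS.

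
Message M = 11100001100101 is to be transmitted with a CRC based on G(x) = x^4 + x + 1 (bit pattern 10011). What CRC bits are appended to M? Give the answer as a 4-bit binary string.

0101

Append 4 zeros: 111000011001010000. Divide by 10011 (XOR where the leading bit is 1):
  pos 0: 11100 XOR 10011 = 01111
  pos 1: 11110 XOR 10011 = 01101
  pos 2: 11010 XOR 10011 = 01001
  pos 3: 10011 XOR 10011 = 00000
  pos 8: 10010 XOR 10011 = 00001
  pos 12: 11000 XOR 10011 = 01011
  pos 13: 10110 XOR 10011 = 00101
Remainder (last 4 bits) = 0101. This is the CRC / FCS.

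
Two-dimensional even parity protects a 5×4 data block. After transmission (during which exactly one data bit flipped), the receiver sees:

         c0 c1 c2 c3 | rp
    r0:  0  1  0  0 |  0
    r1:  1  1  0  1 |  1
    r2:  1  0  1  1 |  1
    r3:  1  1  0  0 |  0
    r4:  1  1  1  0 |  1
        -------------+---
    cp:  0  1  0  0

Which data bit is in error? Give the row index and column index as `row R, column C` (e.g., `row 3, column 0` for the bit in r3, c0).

Recompute each row's even parity and compare to rp:
  r0: data parity 1, sent rp 0 → mismatch
  r1: data parity 1, sent rp 1 → ok
  r2: data parity 1, sent rp 1 → ok
  r3: data parity 0, sent rp 0 → ok
  r4: data parity 1, sent rp 1 → ok
Recompute each column's even parity and compare to cp:
  c0: data parity 0, sent cp 0 → ok
  c1: data parity 0, sent cp 1 → mismatch
  c2: data parity 0, sent cp 0 → ok
  c3: data parity 0, sent cp 0 → ok
Exactly one row (r0) and one column (c1) fail → the flipped bit is at their intersection.

row 0, column 1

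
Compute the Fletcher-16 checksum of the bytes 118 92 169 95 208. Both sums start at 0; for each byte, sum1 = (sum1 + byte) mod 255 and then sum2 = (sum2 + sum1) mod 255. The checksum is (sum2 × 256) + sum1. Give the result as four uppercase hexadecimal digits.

Running sums (mod 255):
  after byte 0 (118): sum1=118, sum2=118
  after byte 1 (92): sum1=210, sum2=73
  after byte 2 (169): sum1=124, sum2=197
  after byte 3 (95): sum1=219, sum2=161
  after byte 4 (208): sum1=172, sum2=78
Checksum = sum2·256 + sum1 = 78·256 + 172 = 20140 = 0x4EAC.

4EAC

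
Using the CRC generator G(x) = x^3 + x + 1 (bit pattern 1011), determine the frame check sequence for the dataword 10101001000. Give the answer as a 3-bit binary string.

010

Append 3 zeros: 10101001000000. Divide by 1011 (XOR where the leading bit is 1):
  pos 0: 1010 XOR 1011 = 0001
  pos 3: 1100 XOR 1011 = 0111
  pos 4: 1111 XOR 1011 = 0100
  pos 5: 1000 XOR 1011 = 0011
  pos 7: 1100 XOR 1011 = 0111
  pos 8: 1110 XOR 1011 = 0101
  pos 9: 1010 XOR 1011 = 0001
Remainder (last 3 bits) = 010. This is the CRC / FCS.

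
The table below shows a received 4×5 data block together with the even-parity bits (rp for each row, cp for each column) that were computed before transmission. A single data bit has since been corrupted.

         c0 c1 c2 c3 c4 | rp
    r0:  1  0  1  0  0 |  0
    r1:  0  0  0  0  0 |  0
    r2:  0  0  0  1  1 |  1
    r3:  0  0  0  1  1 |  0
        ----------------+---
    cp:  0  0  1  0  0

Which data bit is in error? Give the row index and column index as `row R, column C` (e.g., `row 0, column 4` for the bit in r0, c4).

row 2, column 0

Recompute each row's even parity and compare to rp:
  r0: data parity 0, sent rp 0 → ok
  r1: data parity 0, sent rp 0 → ok
  r2: data parity 0, sent rp 1 → mismatch
  r3: data parity 0, sent rp 0 → ok
Recompute each column's even parity and compare to cp:
  c0: data parity 1, sent cp 0 → mismatch
  c1: data parity 0, sent cp 0 → ok
  c2: data parity 1, sent cp 1 → ok
  c3: data parity 0, sent cp 0 → ok
  c4: data parity 0, sent cp 0 → ok
Exactly one row (r2) and one column (c0) fail → the flipped bit is at their intersection.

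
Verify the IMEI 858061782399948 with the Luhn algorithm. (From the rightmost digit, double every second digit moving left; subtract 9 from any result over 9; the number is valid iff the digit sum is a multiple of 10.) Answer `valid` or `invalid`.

From the right, keep odd positions and double even positions (subtract 9 from any doubled value over 9):
  doubled (positions 2,4,...): 8 9 6 7 2 0 1 → sum 33
  kept (positions 1,3,...): 8 9 9 2 7 6 8 8 → sum 57
Total = 90.
90 mod 10 = 0, so the number is valid.

valid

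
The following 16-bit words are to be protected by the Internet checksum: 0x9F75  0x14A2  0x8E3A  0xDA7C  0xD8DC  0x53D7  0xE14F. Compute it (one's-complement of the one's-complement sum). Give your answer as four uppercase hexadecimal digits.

D52C

One's-complement addition (fold any carry out of bit 15 back into bit 0):
  0x9F75 + 0x14A2 = 0x0B417
  0xB417 + 0x8E3A = 0x14251 → wrap carry → 0x4252
  0x4252 + 0xDA7C = 0x11CCE → wrap carry → 0x1CCF
  0x1CCF + 0xD8DC = 0x0F5AB
  0xF5AB + 0x53D7 = 0x14982 → wrap carry → 0x4983
  0x4983 + 0xE14F = 0x12AD2 → wrap carry → 0x2AD3
One's-complement sum = 0x2AD3.
Checksum = ~0x2AD3 & 0xFFFF = 0xD52C.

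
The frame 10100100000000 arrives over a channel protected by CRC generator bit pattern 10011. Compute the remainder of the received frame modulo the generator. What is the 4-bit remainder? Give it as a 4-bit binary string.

0110

Modulo-2 division of 10100100000000 by 10011:
  pos 0: 10100 XOR 10011 = 00111
  pos 2: 11110 XOR 10011 = 01101
  pos 3: 11010 XOR 10011 = 01001
  pos 4: 10010 XOR 10011 = 00001
  pos 8: 10000 XOR 10011 = 00011
Remainder = 0110 (nonzero — an error is detected).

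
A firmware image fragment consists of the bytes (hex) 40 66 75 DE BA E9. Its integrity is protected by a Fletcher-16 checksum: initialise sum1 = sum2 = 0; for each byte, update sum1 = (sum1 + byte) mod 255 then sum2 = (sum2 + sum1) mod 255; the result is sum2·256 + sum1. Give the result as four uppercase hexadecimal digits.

539F

Running sums (mod 255):
  after byte 0 (40): sum1=64, sum2=64
  after byte 1 (66): sum1=166, sum2=230
  after byte 2 (75): sum1=28, sum2=3
  after byte 3 (DE): sum1=250, sum2=253
  after byte 4 (BA): sum1=181, sum2=179
  after byte 5 (E9): sum1=159, sum2=83
Checksum = sum2·256 + sum1 = 83·256 + 159 = 21407 = 0x539F.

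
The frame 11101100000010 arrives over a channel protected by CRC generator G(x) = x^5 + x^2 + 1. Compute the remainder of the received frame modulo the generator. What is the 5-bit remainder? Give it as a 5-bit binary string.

Modulo-2 division of 11101100000010 by 100101:
  pos 0: 111011 XOR 100101 = 011110
  pos 1: 111100 XOR 100101 = 011001
  pos 2: 110010 XOR 100101 = 010111
  pos 3: 101110 XOR 100101 = 001011
  pos 5: 101100 XOR 100101 = 001001
  pos 7: 100101 XOR 100101 = 000000
Remainder = 00000 (zero — the frame passes the CRC check).

00000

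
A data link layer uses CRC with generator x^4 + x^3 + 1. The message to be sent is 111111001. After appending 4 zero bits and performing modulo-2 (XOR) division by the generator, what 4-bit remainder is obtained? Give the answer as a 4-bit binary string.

Append 4 zeros: 1111110010000. Divide by 11001 (XOR where the leading bit is 1):
  pos 0: 11111 XOR 11001 = 00110
  pos 2: 11010 XOR 11001 = 00011
  pos 5: 11010 XOR 11001 = 00011
  pos 8: 11000 XOR 11001 = 00001
Remainder (last 4 bits) = 0001. This is the CRC / FCS.

0001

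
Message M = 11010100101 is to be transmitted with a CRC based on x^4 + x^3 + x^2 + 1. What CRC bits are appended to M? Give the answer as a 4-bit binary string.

Append 4 zeros: 110101001010000. Divide by 11101 (XOR where the leading bit is 1):
  pos 0: 11010 XOR 11101 = 00111
  pos 2: 11110 XOR 11101 = 00011
  pos 5: 11010 XOR 11101 = 00111
  pos 7: 11110 XOR 11101 = 00011
  pos 10: 11000 XOR 11101 = 00101
Remainder (last 4 bits) = 0101. This is the CRC / FCS.

0101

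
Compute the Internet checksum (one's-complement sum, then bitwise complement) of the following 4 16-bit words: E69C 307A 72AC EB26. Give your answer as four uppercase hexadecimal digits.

One's-complement addition (fold any carry out of bit 15 back into bit 0):
  0xE69C + 0x307A = 0x11716 → wrap carry → 0x1717
  0x1717 + 0x72AC = 0x089C3
  0x89C3 + 0xEB26 = 0x174E9 → wrap carry → 0x74EA
One's-complement sum = 0x74EA.
Checksum = ~0x74EA & 0xFFFF = 0x8B15.

8B15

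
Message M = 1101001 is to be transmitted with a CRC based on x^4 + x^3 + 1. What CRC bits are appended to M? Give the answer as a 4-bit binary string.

0001

Append 4 zeros: 11010010000. Divide by 11001 (XOR where the leading bit is 1):
  pos 0: 11010 XOR 11001 = 00011
  pos 3: 11010 XOR 11001 = 00011
  pos 6: 11000 XOR 11001 = 00001
Remainder (last 4 bits) = 0001. This is the CRC / FCS.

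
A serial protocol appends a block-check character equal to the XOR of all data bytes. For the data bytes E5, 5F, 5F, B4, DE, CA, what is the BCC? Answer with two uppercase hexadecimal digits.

XOR the bytes together:
  start with 0xE5
  0xE5 ⊕ 0x5F = 0xBA
  0xBA ⊕ 0x5F = 0xE5
  0xE5 ⊕ 0xB4 = 0x51
  0x51 ⊕ 0xDE = 0x8F
  0x8F ⊕ 0xCA = 0x45

45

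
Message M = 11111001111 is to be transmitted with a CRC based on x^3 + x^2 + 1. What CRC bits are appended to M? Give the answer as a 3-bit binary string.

Append 3 zeros: 11111001111000. Divide by 1101 (XOR where the leading bit is 1):
  pos 0: 1111 XOR 1101 = 0010
  pos 2: 1010 XOR 1101 = 0111
  pos 3: 1110 XOR 1101 = 0011
  pos 5: 1111 XOR 1101 = 0010
  pos 7: 1011 XOR 1101 = 0110
  pos 8: 1100 XOR 1101 = 0001
Remainder (last 3 bits) = 100. This is the CRC / FCS.

100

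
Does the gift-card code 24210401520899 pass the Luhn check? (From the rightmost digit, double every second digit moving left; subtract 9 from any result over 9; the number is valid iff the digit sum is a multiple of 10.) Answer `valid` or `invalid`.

invalid

From the right, keep odd positions and double even positions (subtract 9 from any doubled value over 9):
  doubled (positions 2,4,...): 9 0 1 0 0 4 4 → sum 18
  kept (positions 1,3,...): 9 8 2 1 4 1 4 → sum 29
Total = 47.
47 mod 10 = 7, so the number is invalid.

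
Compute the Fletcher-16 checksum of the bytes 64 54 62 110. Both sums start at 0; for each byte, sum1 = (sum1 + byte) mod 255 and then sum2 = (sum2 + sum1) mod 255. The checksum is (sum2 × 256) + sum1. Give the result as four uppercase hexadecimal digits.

8E23

Running sums (mod 255):
  after byte 0 (64): sum1=64, sum2=64
  after byte 1 (54): sum1=118, sum2=182
  after byte 2 (62): sum1=180, sum2=107
  after byte 3 (110): sum1=35, sum2=142
Checksum = sum2·256 + sum1 = 142·256 + 35 = 36387 = 0x8E23.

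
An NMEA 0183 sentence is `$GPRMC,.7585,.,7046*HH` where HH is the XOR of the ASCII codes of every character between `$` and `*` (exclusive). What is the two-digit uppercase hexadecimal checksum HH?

6D

XOR the ASCII codes of the payload characters:
  'G' = 0x47 → acc = 0x47
  'P' = 0x50 → acc = 0x17
  'R' = 0x52 → acc = 0x45
  'M' = 0x4D → acc = 0x08
  'C' = 0x43 → acc = 0x4B
  ',' = 0x2C → acc = 0x67
  '.' = 0x2E → acc = 0x49
  '7' = 0x37 → acc = 0x7E
  '5' = 0x35 → acc = 0x4B
  '8' = 0x38 → acc = 0x73
  '5' = 0x35 → acc = 0x46
  ',' = 0x2C → acc = 0x6A
  '.' = 0x2E → acc = 0x44
  ',' = 0x2C → acc = 0x68
  '7' = 0x37 → acc = 0x5F
  '0' = 0x30 → acc = 0x6F
  '4' = 0x34 → acc = 0x5B
  '6' = 0x36 → acc = 0x6D
Checksum = 0x6D.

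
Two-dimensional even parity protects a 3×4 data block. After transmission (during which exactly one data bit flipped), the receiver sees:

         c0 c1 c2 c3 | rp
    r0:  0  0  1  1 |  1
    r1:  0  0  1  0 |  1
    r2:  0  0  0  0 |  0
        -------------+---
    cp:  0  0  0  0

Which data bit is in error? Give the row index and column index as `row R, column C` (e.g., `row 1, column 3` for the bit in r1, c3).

row 0, column 3

Recompute each row's even parity and compare to rp:
  r0: data parity 0, sent rp 1 → mismatch
  r1: data parity 1, sent rp 1 → ok
  r2: data parity 0, sent rp 0 → ok
Recompute each column's even parity and compare to cp:
  c0: data parity 0, sent cp 0 → ok
  c1: data parity 0, sent cp 0 → ok
  c2: data parity 0, sent cp 0 → ok
  c3: data parity 1, sent cp 0 → mismatch
Exactly one row (r0) and one column (c3) fail → the flipped bit is at their intersection.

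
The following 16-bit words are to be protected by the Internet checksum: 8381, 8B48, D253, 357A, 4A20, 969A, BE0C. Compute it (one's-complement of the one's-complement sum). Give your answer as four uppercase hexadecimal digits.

One's-complement addition (fold any carry out of bit 15 back into bit 0):
  0x8381 + 0x8B48 = 0x10EC9 → wrap carry → 0x0ECA
  0x0ECA + 0xD253 = 0x0E11D
  0xE11D + 0x357A = 0x11697 → wrap carry → 0x1698
  0x1698 + 0x4A20 = 0x060B8
  0x60B8 + 0x969A = 0x0F752
  0xF752 + 0xBE0C = 0x1B55E → wrap carry → 0xB55F
One's-complement sum = 0xB55F.
Checksum = ~0xB55F & 0xFFFF = 0x4AA0.

4AA0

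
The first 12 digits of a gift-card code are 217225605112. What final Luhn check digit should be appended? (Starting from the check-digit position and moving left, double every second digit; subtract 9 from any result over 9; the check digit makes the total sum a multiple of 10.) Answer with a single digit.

4

Partial digits right→left: 2 1 1 5 0 6 5 2 2 7 1 2
Double every second digit counting from the check-digit position (so the 1st, 3rd, 5th, ... of the partial from the right).
  doubled (with −9 where >9): 4 2 0 1 4 2 → sum 13
  kept as-is: 1 5 6 2 7 2 → sum 23
Total = 13 + 23 = 36.
Check digit = (10 − (36 mod 10)) mod 10 = 4.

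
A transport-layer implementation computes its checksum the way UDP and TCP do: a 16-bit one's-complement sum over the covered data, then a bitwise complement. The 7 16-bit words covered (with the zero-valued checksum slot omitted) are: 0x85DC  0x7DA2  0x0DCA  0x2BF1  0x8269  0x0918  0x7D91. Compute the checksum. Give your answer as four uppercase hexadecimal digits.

B9B2

One's-complement addition (fold any carry out of bit 15 back into bit 0):
  0x85DC + 0x7DA2 = 0x1037E → wrap carry → 0x037F
  0x037F + 0x0DCA = 0x01149
  0x1149 + 0x2BF1 = 0x03D3A
  0x3D3A + 0x8269 = 0x0BFA3
  0xBFA3 + 0x0918 = 0x0C8BB
  0xC8BB + 0x7D91 = 0x1464C → wrap carry → 0x464D
One's-complement sum = 0x464D.
Checksum = ~0x464D & 0xFFFF = 0xB9B2.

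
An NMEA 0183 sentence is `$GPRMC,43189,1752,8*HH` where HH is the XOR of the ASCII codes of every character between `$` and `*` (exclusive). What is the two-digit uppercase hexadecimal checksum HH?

69

XOR the ASCII codes of the payload characters:
  'G' = 0x47 → acc = 0x47
  'P' = 0x50 → acc = 0x17
  'R' = 0x52 → acc = 0x45
  'M' = 0x4D → acc = 0x08
  'C' = 0x43 → acc = 0x4B
  ',' = 0x2C → acc = 0x67
  '4' = 0x34 → acc = 0x53
  '3' = 0x33 → acc = 0x60
  '1' = 0x31 → acc = 0x51
  '8' = 0x38 → acc = 0x69
  '9' = 0x39 → acc = 0x50
  ',' = 0x2C → acc = 0x7C
  '1' = 0x31 → acc = 0x4D
  '7' = 0x37 → acc = 0x7A
  '5' = 0x35 → acc = 0x4F
  '2' = 0x32 → acc = 0x7D
  ',' = 0x2C → acc = 0x51
  '8' = 0x38 → acc = 0x69
Checksum = 0x69.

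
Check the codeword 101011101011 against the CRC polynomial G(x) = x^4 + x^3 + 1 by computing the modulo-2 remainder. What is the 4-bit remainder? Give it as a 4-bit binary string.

0000

Modulo-2 division of 101011101011 by 11001:
  pos 0: 10101 XOR 11001 = 01100
  pos 1: 11001 XOR 11001 = 00000
  pos 6: 10101 XOR 11001 = 01100
  pos 7: 11001 XOR 11001 = 00000
Remainder = 0000 (zero — the frame passes the CRC check).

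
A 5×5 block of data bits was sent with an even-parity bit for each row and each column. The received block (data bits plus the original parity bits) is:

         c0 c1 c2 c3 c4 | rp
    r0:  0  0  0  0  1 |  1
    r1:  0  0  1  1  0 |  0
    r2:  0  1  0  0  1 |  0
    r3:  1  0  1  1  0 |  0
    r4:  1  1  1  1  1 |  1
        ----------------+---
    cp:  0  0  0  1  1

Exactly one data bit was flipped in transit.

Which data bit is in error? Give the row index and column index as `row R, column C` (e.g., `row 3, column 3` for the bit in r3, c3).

Recompute each row's even parity and compare to rp:
  r0: data parity 1, sent rp 1 → ok
  r1: data parity 0, sent rp 0 → ok
  r2: data parity 0, sent rp 0 → ok
  r3: data parity 1, sent rp 0 → mismatch
  r4: data parity 1, sent rp 1 → ok
Recompute each column's even parity and compare to cp:
  c0: data parity 0, sent cp 0 → ok
  c1: data parity 0, sent cp 0 → ok
  c2: data parity 1, sent cp 0 → mismatch
  c3: data parity 1, sent cp 1 → ok
  c4: data parity 1, sent cp 1 → ok
Exactly one row (r3) and one column (c2) fail → the flipped bit is at their intersection.

row 3, column 2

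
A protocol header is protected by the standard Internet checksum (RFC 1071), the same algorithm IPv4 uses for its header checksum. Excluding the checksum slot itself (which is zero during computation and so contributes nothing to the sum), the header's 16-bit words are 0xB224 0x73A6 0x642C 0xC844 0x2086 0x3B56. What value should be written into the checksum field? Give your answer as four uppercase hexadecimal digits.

51E7

One's-complement addition (fold any carry out of bit 15 back into bit 0):
  0xB224 + 0x73A6 = 0x125CA → wrap carry → 0x25CB
  0x25CB + 0x642C = 0x089F7
  0x89F7 + 0xC844 = 0x1523B → wrap carry → 0x523C
  0x523C + 0x2086 = 0x072C2
  0x72C2 + 0x3B56 = 0x0AE18
One's-complement sum = 0xAE18.
Checksum = ~0xAE18 & 0xFFFF = 0x51E7.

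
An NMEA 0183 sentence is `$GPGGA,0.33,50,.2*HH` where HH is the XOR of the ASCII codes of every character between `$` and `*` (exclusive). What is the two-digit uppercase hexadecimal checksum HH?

XOR the ASCII codes of the payload characters:
  'G' = 0x47 → acc = 0x47
  'P' = 0x50 → acc = 0x17
  'G' = 0x47 → acc = 0x50
  'G' = 0x47 → acc = 0x17
  'A' = 0x41 → acc = 0x56
  ',' = 0x2C → acc = 0x7A
  '0' = 0x30 → acc = 0x4A
  '.' = 0x2E → acc = 0x64
  '3' = 0x33 → acc = 0x57
  '3' = 0x33 → acc = 0x64
  ',' = 0x2C → acc = 0x48
  '5' = 0x35 → acc = 0x7D
  '0' = 0x30 → acc = 0x4D
  ',' = 0x2C → acc = 0x61
  '.' = 0x2E → acc = 0x4F
  '2' = 0x32 → acc = 0x7D
Checksum = 0x7D.

7D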